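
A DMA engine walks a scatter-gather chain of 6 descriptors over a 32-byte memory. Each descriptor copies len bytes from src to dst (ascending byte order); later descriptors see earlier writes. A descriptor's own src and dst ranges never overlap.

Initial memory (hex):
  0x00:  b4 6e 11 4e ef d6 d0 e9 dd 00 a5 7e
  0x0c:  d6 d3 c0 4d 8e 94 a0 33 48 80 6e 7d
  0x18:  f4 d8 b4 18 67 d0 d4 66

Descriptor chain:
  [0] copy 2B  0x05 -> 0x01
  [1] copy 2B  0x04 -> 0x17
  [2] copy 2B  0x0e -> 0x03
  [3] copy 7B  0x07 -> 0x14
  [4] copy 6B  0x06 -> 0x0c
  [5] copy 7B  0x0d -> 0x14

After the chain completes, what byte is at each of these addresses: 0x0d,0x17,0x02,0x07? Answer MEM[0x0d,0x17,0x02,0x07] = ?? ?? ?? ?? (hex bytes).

[0] 0x05->0x01 len=2 : d6 d0
[1] 0x04->0x17 len=2 : ef d6
[2] 0x0e->0x03 len=2 : c0 4d
[3] 0x07->0x14 len=7 : e9 dd 00 a5 7e d6 d3
[4] 0x06->0x0c len=6 : d0 e9 dd 00 a5 7e
[5] 0x0d->0x14 len=7 : e9 dd 00 a5 7e a0 33
query mem[0x0d]=0xe9, mem[0x17]=0xa5, mem[0x02]=0xd0, mem[0x07]=0xe9

MEM[0x0d,0x17,0x02,0x07] = e9 a5 d0 e9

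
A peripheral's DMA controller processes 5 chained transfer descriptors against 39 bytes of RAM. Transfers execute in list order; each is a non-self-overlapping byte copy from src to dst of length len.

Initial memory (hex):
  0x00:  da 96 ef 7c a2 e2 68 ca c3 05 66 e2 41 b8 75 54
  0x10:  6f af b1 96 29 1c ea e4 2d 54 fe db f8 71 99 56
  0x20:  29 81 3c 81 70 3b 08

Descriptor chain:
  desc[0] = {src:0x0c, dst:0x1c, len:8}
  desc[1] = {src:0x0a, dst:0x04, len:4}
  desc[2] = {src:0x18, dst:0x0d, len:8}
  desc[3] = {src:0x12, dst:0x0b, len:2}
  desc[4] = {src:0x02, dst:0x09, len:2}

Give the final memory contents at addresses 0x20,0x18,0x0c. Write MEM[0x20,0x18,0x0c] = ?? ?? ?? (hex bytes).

MEM[0x20,0x18,0x0c] = 6f 2d 75

[0] 0x0c->0x1c len=8 : 41 b8 75 54 6f af b1 96
[1] 0x0a->0x04 len=4 : 66 e2 41 b8
[2] 0x18->0x0d len=8 : 2d 54 fe db 41 b8 75 54
[3] 0x12->0x0b len=2 : b8 75
[4] 0x02->0x09 len=2 : ef 7c
query mem[0x20]=0x6f, mem[0x18]=0x2d, mem[0x0c]=0x75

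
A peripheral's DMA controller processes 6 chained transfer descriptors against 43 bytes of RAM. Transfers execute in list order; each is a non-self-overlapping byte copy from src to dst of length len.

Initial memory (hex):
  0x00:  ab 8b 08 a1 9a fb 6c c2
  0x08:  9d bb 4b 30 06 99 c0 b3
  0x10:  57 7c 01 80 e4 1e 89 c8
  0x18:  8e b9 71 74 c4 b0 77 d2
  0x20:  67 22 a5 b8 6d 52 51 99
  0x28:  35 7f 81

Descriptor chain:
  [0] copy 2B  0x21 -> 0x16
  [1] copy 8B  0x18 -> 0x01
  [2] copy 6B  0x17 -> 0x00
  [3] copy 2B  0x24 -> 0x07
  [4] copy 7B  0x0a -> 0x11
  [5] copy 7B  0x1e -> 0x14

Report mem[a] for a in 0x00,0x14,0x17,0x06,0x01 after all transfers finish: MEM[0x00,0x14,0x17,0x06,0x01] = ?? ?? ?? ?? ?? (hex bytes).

  after D0: wrote 2B at 0x16 = 22a5
  after D1: wrote 8B at 0x01 = 8eb97174c4b077d2
  after D2: wrote 6B at 0x00 = a58eb97174c4
  after D3: wrote 2B at 0x07 = 6d52
  after D4: wrote 7B at 0x11 = 4b300699c0b357
  after D5: wrote 7B at 0x14 = 77d26722a5b86d
query mem[0x00]=0xa5, mem[0x14]=0x77, mem[0x17]=0x22, mem[0x06]=0xb0, mem[0x01]=0x8e

MEM[0x00,0x14,0x17,0x06,0x01] = a5 77 22 b0 8e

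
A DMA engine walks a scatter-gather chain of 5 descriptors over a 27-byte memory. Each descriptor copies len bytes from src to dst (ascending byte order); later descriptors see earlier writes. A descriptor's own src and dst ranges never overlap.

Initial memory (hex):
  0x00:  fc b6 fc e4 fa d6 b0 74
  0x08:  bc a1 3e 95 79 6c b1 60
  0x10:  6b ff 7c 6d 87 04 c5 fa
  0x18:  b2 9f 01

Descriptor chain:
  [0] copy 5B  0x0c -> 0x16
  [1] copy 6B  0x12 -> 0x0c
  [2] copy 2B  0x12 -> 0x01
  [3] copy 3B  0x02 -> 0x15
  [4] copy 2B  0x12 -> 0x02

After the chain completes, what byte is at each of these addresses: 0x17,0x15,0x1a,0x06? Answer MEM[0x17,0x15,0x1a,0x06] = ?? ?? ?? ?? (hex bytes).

[0] 0x0c->0x16 len=5 : 79 6c b1 60 6b
[1] 0x12->0x0c len=6 : 7c 6d 87 04 79 6c
[2] 0x12->0x01 len=2 : 7c 6d
[3] 0x02->0x15 len=3 : 6d e4 fa
[4] 0x12->0x02 len=2 : 7c 6d
query mem[0x17]=0xfa, mem[0x15]=0x6d, mem[0x1a]=0x6b, mem[0x06]=0xb0

MEM[0x17,0x15,0x1a,0x06] = fa 6d 6b b0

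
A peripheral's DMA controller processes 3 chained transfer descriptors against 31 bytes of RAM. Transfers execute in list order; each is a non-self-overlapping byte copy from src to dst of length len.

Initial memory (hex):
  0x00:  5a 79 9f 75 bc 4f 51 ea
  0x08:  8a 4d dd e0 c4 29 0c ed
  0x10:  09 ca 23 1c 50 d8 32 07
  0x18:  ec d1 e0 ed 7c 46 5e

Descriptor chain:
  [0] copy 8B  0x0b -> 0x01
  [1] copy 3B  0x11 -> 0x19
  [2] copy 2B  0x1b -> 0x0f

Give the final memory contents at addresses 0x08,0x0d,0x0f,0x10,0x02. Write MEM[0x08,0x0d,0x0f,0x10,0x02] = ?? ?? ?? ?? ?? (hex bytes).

#0 dst[0x01+8] := {0xe0,0xc4,0x29,0x0c,0xed,0x09,0xca,0x23}
#1 dst[0x19+3] := {0xca,0x23,0x1c}
#2 dst[0x0f+2] := {0x1c,0x7c}
query mem[0x08]=0x23, mem[0x0d]=0x29, mem[0x0f]=0x1c, mem[0x10]=0x7c, mem[0x02]=0xc4

MEM[0x08,0x0d,0x0f,0x10,0x02] = 23 29 1c 7c c4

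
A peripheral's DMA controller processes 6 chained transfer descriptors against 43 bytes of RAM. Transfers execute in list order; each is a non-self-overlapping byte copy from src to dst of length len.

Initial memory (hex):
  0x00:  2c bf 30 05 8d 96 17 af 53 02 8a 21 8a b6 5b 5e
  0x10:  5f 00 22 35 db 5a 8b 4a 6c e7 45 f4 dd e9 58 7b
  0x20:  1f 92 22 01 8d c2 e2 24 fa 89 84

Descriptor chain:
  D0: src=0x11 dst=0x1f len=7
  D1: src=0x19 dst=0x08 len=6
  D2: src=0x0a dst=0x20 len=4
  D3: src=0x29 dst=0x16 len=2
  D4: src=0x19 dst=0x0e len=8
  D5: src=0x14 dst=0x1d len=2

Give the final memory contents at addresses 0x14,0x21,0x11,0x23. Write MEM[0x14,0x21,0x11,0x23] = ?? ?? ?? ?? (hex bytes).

[0] 0x11->0x1f len=7 : 00 22 35 db 5a 8b 4a
[1] 0x19->0x08 len=6 : e7 45 f4 dd e9 58
[2] 0x0a->0x20 len=4 : f4 dd e9 58
[3] 0x29->0x16 len=2 : 89 84
[4] 0x19->0x0e len=8 : e7 45 f4 dd e9 58 00 f4
[5] 0x14->0x1d len=2 : 00 f4
query mem[0x14]=0x00, mem[0x21]=0xdd, mem[0x11]=0xdd, mem[0x23]=0x58

MEM[0x14,0x21,0x11,0x23] = 00 dd dd 58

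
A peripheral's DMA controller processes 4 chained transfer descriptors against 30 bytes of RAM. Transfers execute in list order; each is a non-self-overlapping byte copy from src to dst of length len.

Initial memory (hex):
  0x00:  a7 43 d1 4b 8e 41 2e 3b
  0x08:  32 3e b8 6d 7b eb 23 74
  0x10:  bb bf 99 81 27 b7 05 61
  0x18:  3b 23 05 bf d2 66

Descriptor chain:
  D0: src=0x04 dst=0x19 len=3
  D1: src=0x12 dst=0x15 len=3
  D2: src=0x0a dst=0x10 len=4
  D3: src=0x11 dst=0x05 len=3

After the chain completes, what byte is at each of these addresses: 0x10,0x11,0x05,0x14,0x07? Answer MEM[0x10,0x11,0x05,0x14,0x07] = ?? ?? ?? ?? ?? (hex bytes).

MEM[0x10,0x11,0x05,0x14,0x07] = b8 6d 6d 27 eb

#0 dst[0x19+3] := {0x8e,0x41,0x2e}
#1 dst[0x15+3] := {0x99,0x81,0x27}
#2 dst[0x10+4] := {0xb8,0x6d,0x7b,0xeb}
#3 dst[0x05+3] := {0x6d,0x7b,0xeb}
query mem[0x10]=0xb8, mem[0x11]=0x6d, mem[0x05]=0x6d, mem[0x14]=0x27, mem[0x07]=0xeb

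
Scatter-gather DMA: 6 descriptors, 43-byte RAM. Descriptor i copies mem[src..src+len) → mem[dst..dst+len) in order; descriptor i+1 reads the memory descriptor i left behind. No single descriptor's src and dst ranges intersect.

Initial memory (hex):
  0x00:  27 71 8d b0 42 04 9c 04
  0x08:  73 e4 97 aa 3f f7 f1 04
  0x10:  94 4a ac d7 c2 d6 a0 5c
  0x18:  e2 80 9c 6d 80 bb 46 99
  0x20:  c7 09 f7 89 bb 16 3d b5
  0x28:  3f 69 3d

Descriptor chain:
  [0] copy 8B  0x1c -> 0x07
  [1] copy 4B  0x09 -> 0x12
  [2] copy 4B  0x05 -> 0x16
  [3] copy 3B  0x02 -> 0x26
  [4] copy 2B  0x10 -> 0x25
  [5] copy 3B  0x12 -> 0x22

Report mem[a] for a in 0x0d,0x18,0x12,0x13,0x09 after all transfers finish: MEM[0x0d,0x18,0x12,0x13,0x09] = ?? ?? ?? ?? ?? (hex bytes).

  after D0: wrote 8B at 0x07 = 80bb4699c709f789
  after D1: wrote 4B at 0x12 = 4699c709
  after D2: wrote 4B at 0x16 = 049c80bb
  after D3: wrote 3B at 0x26 = 8db042
  after D4: wrote 2B at 0x25 = 944a
  after D5: wrote 3B at 0x22 = 4699c7
query mem[0x0d]=0xf7, mem[0x18]=0x80, mem[0x12]=0x46, mem[0x13]=0x99, mem[0x09]=0x46

MEM[0x0d,0x18,0x12,0x13,0x09] = f7 80 46 99 46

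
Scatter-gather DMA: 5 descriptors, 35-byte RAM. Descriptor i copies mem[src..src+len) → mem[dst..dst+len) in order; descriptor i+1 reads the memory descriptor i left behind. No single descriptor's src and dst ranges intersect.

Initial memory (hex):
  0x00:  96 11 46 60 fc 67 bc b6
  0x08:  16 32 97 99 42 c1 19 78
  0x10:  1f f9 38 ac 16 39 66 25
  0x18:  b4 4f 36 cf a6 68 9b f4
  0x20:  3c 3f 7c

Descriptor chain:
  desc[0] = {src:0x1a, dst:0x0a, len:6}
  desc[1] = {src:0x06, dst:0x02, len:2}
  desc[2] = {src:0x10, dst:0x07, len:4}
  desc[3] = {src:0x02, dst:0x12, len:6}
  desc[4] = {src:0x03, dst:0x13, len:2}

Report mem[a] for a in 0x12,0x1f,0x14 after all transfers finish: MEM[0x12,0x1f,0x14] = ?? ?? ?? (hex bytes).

[0] 0x1a->0x0a len=6 : 36 cf a6 68 9b f4
[1] 0x06->0x02 len=2 : bc b6
[2] 0x10->0x07 len=4 : 1f f9 38 ac
[3] 0x02->0x12 len=6 : bc b6 fc 67 bc 1f
[4] 0x03->0x13 len=2 : b6 fc
query mem[0x12]=0xbc, mem[0x1f]=0xf4, mem[0x14]=0xfc

MEM[0x12,0x1f,0x14] = bc f4 fc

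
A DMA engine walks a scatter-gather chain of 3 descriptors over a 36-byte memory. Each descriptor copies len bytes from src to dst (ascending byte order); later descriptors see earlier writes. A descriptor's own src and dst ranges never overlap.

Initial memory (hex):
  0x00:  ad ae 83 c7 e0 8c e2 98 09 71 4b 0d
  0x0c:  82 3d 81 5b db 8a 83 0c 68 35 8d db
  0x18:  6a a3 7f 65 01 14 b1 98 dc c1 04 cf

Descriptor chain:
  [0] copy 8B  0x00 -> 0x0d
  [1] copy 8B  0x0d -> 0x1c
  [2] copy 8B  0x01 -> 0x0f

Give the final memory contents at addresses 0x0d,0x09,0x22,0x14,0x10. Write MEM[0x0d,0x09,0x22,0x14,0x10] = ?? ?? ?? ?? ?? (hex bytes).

MEM[0x0d,0x09,0x22,0x14,0x10] = ad 71 e2 e2 83

[0] 0x00->0x0d len=8 : ad ae 83 c7 e0 8c e2 98
[1] 0x0d->0x1c len=8 : ad ae 83 c7 e0 8c e2 98
[2] 0x01->0x0f len=8 : ae 83 c7 e0 8c e2 98 09
query mem[0x0d]=0xad, mem[0x09]=0x71, mem[0x22]=0xe2, mem[0x14]=0xe2, mem[0x10]=0x83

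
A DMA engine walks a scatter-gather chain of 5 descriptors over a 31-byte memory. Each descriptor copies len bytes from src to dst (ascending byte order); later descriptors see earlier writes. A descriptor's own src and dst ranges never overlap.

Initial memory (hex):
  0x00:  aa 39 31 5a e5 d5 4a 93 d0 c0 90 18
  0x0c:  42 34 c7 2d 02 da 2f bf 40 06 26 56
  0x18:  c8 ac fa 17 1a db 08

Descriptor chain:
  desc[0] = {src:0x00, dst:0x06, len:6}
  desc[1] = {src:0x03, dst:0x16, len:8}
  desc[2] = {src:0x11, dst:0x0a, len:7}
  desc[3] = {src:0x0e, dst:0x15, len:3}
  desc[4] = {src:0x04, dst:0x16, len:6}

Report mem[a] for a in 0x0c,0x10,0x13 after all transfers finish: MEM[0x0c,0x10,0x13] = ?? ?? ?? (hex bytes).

MEM[0x0c,0x10,0x13] = bf e5 bf

[0] 0x00->0x06 len=6 : aa 39 31 5a e5 d5
[1] 0x03->0x16 len=8 : 5a e5 d5 aa 39 31 5a e5
[2] 0x11->0x0a len=7 : da 2f bf 40 06 5a e5
[3] 0x0e->0x15 len=3 : 06 5a e5
[4] 0x04->0x16 len=6 : e5 d5 aa 39 31 5a
query mem[0x0c]=0xbf, mem[0x10]=0xe5, mem[0x13]=0xbf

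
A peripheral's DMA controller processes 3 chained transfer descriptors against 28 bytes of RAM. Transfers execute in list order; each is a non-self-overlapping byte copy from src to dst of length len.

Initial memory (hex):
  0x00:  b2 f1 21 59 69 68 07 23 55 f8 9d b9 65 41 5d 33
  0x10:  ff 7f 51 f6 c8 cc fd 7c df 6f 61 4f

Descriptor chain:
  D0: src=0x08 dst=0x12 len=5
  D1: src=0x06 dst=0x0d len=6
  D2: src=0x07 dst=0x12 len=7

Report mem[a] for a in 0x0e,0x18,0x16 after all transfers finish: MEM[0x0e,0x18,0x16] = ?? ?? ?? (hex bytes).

MEM[0x0e,0x18,0x16] = 23 07 b9

  after D0: wrote 5B at 0x12 = 55f89db965
  after D1: wrote 6B at 0x0d = 072355f89db9
  after D2: wrote 7B at 0x12 = 2355f89db96507
query mem[0x0e]=0x23, mem[0x18]=0x07, mem[0x16]=0xb9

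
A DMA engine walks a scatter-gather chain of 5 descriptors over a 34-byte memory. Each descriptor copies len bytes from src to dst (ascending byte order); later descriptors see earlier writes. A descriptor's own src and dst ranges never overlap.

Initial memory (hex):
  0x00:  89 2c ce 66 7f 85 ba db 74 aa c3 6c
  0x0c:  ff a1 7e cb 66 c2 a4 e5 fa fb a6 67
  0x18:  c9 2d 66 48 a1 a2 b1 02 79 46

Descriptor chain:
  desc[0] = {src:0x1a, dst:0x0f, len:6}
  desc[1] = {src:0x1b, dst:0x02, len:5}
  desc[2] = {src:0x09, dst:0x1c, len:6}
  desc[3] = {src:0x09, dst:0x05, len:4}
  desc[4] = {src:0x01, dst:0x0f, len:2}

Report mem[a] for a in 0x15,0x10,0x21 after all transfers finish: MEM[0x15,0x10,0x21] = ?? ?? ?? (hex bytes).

MEM[0x15,0x10,0x21] = fb 48 7e

D0: mem[0x0f..0x14] <- [66 48 a1 a2 b1 02]
D1: mem[0x02..0x06] <- [48 a1 a2 b1 02]
D2: mem[0x1c..0x21] <- [aa c3 6c ff a1 7e]
D3: mem[0x05..0x08] <- [aa c3 6c ff]
D4: mem[0x0f..0x10] <- [2c 48]
query mem[0x15]=0xfb, mem[0x10]=0x48, mem[0x21]=0x7e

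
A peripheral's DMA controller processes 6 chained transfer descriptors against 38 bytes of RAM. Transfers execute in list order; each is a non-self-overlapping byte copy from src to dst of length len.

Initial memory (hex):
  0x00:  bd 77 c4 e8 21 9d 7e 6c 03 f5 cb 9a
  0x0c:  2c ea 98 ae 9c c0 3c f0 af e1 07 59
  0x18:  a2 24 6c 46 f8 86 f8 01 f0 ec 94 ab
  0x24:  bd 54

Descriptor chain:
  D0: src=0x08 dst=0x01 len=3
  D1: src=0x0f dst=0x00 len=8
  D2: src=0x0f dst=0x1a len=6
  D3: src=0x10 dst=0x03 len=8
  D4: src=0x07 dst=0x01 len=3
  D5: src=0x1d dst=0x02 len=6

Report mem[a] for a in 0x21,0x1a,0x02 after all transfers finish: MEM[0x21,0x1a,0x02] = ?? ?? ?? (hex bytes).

#0 dst[0x01+3] := {0x03,0xf5,0xcb}
#1 dst[0x00+8] := {0xae,0x9c,0xc0,0x3c,0xf0,0xaf,0xe1,0x07}
#2 dst[0x1a+6] := {0xae,0x9c,0xc0,0x3c,0xf0,0xaf}
#3 dst[0x03+8] := {0x9c,0xc0,0x3c,0xf0,0xaf,0xe1,0x07,0x59}
#4 dst[0x01+3] := {0xaf,0xe1,0x07}
#5 dst[0x02+6] := {0x3c,0xf0,0xaf,0xf0,0xec,0x94}
query mem[0x21]=0xec, mem[0x1a]=0xae, mem[0x02]=0x3c

MEM[0x21,0x1a,0x02] = ec ae 3c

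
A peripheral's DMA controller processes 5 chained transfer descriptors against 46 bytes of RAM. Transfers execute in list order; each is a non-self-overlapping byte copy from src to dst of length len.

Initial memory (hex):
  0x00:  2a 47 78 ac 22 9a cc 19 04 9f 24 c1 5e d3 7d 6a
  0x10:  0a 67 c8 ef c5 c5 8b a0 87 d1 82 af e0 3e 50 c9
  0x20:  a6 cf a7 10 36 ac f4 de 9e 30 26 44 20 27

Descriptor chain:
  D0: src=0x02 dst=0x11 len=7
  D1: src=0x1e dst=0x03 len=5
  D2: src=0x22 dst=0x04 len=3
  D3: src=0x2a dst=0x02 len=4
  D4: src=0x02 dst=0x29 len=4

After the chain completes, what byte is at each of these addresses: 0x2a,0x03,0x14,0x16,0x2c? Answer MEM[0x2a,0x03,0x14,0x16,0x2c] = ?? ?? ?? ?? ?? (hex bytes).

#0 dst[0x11+7] := {0x78,0xac,0x22,0x9a,0xcc,0x19,0x04}
#1 dst[0x03+5] := {0x50,0xc9,0xa6,0xcf,0xa7}
#2 dst[0x04+3] := {0xa7,0x10,0x36}
#3 dst[0x02+4] := {0x26,0x44,0x20,0x27}
#4 dst[0x29+4] := {0x26,0x44,0x20,0x27}
query mem[0x2a]=0x44, mem[0x03]=0x44, mem[0x14]=0x9a, mem[0x16]=0x19, mem[0x2c]=0x27

MEM[0x2a,0x03,0x14,0x16,0x2c] = 44 44 9a 19 27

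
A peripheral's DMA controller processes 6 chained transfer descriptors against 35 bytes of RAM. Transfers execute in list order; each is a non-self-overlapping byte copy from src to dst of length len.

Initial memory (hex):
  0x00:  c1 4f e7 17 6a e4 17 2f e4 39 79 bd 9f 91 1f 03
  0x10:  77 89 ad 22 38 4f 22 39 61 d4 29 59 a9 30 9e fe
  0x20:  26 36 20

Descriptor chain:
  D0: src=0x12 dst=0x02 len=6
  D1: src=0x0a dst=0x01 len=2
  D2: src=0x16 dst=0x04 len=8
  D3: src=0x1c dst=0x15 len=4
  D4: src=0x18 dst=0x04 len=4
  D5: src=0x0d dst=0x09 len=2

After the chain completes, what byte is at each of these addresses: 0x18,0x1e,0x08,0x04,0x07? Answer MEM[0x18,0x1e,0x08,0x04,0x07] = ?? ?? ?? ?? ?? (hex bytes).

D0: mem[0x02..0x07] <- [ad 22 38 4f 22 39]
D1: mem[0x01..0x02] <- [79 bd]
D2: mem[0x04..0x0b] <- [22 39 61 d4 29 59 a9 30]
D3: mem[0x15..0x18] <- [a9 30 9e fe]
D4: mem[0x04..0x07] <- [fe d4 29 59]
D5: mem[0x09..0x0a] <- [91 1f]
query mem[0x18]=0xfe, mem[0x1e]=0x9e, mem[0x08]=0x29, mem[0x04]=0xfe, mem[0x07]=0x59

MEM[0x18,0x1e,0x08,0x04,0x07] = fe 9e 29 fe 59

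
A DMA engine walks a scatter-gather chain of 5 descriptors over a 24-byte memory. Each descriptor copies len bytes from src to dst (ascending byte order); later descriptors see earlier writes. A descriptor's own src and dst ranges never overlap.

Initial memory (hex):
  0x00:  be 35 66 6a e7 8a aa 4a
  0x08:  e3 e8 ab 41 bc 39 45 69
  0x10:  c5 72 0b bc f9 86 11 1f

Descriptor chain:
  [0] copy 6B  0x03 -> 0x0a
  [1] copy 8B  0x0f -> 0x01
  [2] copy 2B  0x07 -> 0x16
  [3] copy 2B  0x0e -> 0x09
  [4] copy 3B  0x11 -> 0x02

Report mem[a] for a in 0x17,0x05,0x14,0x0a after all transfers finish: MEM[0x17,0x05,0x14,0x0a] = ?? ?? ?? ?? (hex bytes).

MEM[0x17,0x05,0x14,0x0a] = 11 bc f9 e3

#0 dst[0x0a+6] := {0x6a,0xe7,0x8a,0xaa,0x4a,0xe3}
#1 dst[0x01+8] := {0xe3,0xc5,0x72,0x0b,0xbc,0xf9,0x86,0x11}
#2 dst[0x16+2] := {0x86,0x11}
#3 dst[0x09+2] := {0x4a,0xe3}
#4 dst[0x02+3] := {0x72,0x0b,0xbc}
query mem[0x17]=0x11, mem[0x05]=0xbc, mem[0x14]=0xf9, mem[0x0a]=0xe3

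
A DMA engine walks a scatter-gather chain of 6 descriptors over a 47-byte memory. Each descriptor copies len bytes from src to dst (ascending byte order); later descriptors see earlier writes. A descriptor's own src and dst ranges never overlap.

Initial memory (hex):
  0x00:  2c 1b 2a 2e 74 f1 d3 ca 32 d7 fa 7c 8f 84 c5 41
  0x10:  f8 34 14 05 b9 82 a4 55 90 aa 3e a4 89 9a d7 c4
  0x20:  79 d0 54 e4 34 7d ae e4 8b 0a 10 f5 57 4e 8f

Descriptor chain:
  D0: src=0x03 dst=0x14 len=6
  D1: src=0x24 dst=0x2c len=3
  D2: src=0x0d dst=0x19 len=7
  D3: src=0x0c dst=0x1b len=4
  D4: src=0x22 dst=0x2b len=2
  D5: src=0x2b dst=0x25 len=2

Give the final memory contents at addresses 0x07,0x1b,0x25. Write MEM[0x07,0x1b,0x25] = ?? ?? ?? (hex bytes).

MEM[0x07,0x1b,0x25] = ca 8f 54

D0: mem[0x14..0x19] <- [2e 74 f1 d3 ca 32]
D1: mem[0x2c..0x2e] <- [34 7d ae]
D2: mem[0x19..0x1f] <- [84 c5 41 f8 34 14 05]
D3: mem[0x1b..0x1e] <- [8f 84 c5 41]
D4: mem[0x2b..0x2c] <- [54 e4]
D5: mem[0x25..0x26] <- [54 e4]
query mem[0x07]=0xca, mem[0x1b]=0x8f, mem[0x25]=0x54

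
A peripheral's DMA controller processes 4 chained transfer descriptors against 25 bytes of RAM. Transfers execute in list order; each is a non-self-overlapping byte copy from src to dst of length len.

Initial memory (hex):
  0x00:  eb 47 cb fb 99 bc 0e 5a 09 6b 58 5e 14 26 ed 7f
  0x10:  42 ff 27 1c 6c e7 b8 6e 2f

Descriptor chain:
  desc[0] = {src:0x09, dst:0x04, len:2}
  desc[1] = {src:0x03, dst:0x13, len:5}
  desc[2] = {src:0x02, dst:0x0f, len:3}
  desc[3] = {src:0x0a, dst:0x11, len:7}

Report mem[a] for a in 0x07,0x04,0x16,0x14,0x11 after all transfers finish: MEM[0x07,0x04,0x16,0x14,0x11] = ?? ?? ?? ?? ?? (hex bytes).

  after D0: wrote 2B at 0x04 = 6b58
  after D1: wrote 5B at 0x13 = fb6b580e5a
  after D2: wrote 3B at 0x0f = cbfb6b
  after D3: wrote 7B at 0x11 = 585e1426edcbfb
query mem[0x07]=0x5a, mem[0x04]=0x6b, mem[0x16]=0xcb, mem[0x14]=0x26, mem[0x11]=0x58

MEM[0x07,0x04,0x16,0x14,0x11] = 5a 6b cb 26 58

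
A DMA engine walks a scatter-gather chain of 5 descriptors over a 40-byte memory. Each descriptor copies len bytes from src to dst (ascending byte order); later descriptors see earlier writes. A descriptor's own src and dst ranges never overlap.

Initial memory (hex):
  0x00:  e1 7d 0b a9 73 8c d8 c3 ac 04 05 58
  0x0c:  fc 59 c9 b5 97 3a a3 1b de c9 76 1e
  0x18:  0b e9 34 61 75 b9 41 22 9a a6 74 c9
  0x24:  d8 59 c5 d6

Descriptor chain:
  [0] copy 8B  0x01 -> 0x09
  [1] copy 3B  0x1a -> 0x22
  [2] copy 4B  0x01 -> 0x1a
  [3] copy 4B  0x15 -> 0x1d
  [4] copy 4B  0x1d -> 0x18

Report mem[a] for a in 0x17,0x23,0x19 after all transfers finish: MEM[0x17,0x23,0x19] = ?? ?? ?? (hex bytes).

MEM[0x17,0x23,0x19] = 1e 61 76

#0 dst[0x09+8] := {0x7d,0x0b,0xa9,0x73,0x8c,0xd8,0xc3,0xac}
#1 dst[0x22+3] := {0x34,0x61,0x75}
#2 dst[0x1a+4] := {0x7d,0x0b,0xa9,0x73}
#3 dst[0x1d+4] := {0xc9,0x76,0x1e,0x0b}
#4 dst[0x18+4] := {0xc9,0x76,0x1e,0x0b}
query mem[0x17]=0x1e, mem[0x23]=0x61, mem[0x19]=0x76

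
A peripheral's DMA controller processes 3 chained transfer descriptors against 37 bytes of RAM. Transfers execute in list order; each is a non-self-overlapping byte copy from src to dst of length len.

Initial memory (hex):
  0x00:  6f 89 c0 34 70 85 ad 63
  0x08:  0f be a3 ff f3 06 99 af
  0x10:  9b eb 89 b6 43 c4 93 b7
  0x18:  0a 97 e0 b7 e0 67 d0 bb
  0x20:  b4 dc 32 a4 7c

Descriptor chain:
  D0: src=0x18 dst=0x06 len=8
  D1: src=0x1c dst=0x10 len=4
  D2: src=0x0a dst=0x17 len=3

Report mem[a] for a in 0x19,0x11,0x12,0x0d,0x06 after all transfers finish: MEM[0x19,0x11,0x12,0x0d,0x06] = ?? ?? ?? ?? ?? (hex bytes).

MEM[0x19,0x11,0x12,0x0d,0x06] = d0 67 d0 bb 0a

D0: mem[0x06..0x0d] <- [0a 97 e0 b7 e0 67 d0 bb]
D1: mem[0x10..0x13] <- [e0 67 d0 bb]
D2: mem[0x17..0x19] <- [e0 67 d0]
query mem[0x19]=0xd0, mem[0x11]=0x67, mem[0x12]=0xd0, mem[0x0d]=0xbb, mem[0x06]=0x0a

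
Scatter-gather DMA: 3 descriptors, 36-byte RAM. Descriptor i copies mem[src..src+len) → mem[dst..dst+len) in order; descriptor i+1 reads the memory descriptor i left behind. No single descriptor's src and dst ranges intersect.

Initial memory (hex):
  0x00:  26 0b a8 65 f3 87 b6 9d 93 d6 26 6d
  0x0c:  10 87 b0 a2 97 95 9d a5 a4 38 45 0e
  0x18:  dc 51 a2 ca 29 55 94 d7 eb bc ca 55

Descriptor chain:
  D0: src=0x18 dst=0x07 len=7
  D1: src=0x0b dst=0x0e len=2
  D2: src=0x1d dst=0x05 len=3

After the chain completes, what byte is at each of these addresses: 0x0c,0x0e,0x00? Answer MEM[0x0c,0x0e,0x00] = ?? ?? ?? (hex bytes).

#0 dst[0x07+7] := {0xdc,0x51,0xa2,0xca,0x29,0x55,0x94}
#1 dst[0x0e+2] := {0x29,0x55}
#2 dst[0x05+3] := {0x55,0x94,0xd7}
query mem[0x0c]=0x55, mem[0x0e]=0x29, mem[0x00]=0x26

MEM[0x0c,0x0e,0x00] = 55 29 26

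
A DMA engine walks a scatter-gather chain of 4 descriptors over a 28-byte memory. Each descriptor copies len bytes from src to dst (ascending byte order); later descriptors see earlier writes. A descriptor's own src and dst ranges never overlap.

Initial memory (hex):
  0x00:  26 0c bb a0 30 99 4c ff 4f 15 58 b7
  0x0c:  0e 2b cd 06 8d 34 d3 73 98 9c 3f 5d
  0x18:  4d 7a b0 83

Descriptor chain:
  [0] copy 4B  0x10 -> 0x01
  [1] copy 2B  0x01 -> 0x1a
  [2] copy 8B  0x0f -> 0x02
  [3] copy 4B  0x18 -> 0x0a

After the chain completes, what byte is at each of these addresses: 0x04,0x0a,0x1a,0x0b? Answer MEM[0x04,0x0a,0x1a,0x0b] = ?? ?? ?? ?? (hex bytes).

#0 dst[0x01+4] := {0x8d,0x34,0xd3,0x73}
#1 dst[0x1a+2] := {0x8d,0x34}
#2 dst[0x02+8] := {0x06,0x8d,0x34,0xd3,0x73,0x98,0x9c,0x3f}
#3 dst[0x0a+4] := {0x4d,0x7a,0x8d,0x34}
query mem[0x04]=0x34, mem[0x0a]=0x4d, mem[0x1a]=0x8d, mem[0x0b]=0x7a

MEM[0x04,0x0a,0x1a,0x0b] = 34 4d 8d 7a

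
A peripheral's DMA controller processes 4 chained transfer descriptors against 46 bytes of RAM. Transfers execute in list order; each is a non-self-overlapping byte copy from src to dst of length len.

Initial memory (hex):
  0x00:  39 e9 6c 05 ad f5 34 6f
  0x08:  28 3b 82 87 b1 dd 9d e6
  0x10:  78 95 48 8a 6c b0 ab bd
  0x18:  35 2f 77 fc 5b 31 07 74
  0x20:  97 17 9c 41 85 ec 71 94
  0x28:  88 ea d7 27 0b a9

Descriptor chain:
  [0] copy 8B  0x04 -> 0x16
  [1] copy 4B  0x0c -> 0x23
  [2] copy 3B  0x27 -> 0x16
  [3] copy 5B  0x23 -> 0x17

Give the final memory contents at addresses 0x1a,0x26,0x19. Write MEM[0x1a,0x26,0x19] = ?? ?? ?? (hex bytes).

D0: mem[0x16..0x1d] <- [ad f5 34 6f 28 3b 82 87]
D1: mem[0x23..0x26] <- [b1 dd 9d e6]
D2: mem[0x16..0x18] <- [94 88 ea]
D3: mem[0x17..0x1b] <- [b1 dd 9d e6 94]
query mem[0x1a]=0xe6, mem[0x26]=0xe6, mem[0x19]=0x9d

MEM[0x1a,0x26,0x19] = e6 e6 9d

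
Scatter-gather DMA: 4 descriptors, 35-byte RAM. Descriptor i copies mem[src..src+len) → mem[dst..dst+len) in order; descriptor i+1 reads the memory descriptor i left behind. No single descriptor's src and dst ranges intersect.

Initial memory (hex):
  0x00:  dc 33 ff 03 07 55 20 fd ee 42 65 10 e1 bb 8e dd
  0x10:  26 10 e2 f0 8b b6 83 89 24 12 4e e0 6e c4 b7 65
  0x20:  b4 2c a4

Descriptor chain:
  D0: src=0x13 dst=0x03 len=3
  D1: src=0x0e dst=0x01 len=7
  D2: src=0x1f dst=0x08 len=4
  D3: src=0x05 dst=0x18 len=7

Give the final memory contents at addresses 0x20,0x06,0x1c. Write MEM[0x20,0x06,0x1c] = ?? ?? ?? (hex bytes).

MEM[0x20,0x06,0x1c] = b4 f0 b4

D0: mem[0x03..0x05] <- [f0 8b b6]
D1: mem[0x01..0x07] <- [8e dd 26 10 e2 f0 8b]
D2: mem[0x08..0x0b] <- [65 b4 2c a4]
D3: mem[0x18..0x1e] <- [e2 f0 8b 65 b4 2c a4]
query mem[0x20]=0xb4, mem[0x06]=0xf0, mem[0x1c]=0xb4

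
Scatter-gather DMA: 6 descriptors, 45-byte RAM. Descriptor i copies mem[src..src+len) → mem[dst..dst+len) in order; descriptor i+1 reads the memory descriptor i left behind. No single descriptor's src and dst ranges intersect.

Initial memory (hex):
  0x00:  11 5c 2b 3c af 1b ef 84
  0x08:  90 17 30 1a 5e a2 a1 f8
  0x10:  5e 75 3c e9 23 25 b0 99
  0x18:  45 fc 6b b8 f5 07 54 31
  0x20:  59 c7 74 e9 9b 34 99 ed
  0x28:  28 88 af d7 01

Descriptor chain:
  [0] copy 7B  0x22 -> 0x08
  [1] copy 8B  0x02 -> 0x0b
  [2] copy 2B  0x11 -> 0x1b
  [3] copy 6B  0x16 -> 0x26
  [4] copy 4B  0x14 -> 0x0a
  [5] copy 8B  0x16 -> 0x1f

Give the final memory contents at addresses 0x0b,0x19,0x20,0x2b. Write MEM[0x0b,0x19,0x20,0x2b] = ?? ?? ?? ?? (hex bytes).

[0] 0x22->0x08 len=7 : 74 e9 9b 34 99 ed 28
[1] 0x02->0x0b len=8 : 2b 3c af 1b ef 84 74 e9
[2] 0x11->0x1b len=2 : 74 e9
[3] 0x16->0x26 len=6 : b0 99 45 fc 6b 74
[4] 0x14->0x0a len=4 : 23 25 b0 99
[5] 0x16->0x1f len=8 : b0 99 45 fc 6b 74 e9 07
query mem[0x0b]=0x25, mem[0x19]=0xfc, mem[0x20]=0x99, mem[0x2b]=0x74

MEM[0x0b,0x19,0x20,0x2b] = 25 fc 99 74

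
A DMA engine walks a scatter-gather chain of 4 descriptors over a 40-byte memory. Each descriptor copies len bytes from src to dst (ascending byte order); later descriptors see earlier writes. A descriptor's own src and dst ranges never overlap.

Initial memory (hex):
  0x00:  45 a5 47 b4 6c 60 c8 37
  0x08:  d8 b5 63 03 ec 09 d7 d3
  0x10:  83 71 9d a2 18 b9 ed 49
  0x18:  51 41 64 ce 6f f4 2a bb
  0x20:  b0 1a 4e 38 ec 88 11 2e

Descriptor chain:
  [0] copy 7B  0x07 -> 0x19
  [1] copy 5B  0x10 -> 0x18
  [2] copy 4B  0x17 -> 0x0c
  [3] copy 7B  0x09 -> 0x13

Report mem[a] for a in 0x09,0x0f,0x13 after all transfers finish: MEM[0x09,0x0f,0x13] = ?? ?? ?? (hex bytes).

[0] 0x07->0x19 len=7 : 37 d8 b5 63 03 ec 09
[1] 0x10->0x18 len=5 : 83 71 9d a2 18
[2] 0x17->0x0c len=4 : 49 83 71 9d
[3] 0x09->0x13 len=7 : b5 63 03 49 83 71 9d
query mem[0x09]=0xb5, mem[0x0f]=0x9d, mem[0x13]=0xb5

MEM[0x09,0x0f,0x13] = b5 9d b5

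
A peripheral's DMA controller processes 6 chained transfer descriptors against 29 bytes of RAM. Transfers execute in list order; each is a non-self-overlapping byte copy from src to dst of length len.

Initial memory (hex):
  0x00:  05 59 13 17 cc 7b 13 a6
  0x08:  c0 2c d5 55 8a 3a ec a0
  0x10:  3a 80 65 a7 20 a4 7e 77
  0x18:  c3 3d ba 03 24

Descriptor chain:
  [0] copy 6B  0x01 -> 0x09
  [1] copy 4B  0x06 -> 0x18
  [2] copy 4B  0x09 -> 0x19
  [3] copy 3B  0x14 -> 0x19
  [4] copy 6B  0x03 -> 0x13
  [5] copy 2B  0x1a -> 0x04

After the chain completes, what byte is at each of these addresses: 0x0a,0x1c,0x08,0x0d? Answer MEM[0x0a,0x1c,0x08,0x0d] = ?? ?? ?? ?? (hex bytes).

MEM[0x0a,0x1c,0x08,0x0d] = 13 cc c0 7b

D0: mem[0x09..0x0e] <- [59 13 17 cc 7b 13]
D1: mem[0x18..0x1b] <- [13 a6 c0 59]
D2: mem[0x19..0x1c] <- [59 13 17 cc]
D3: mem[0x19..0x1b] <- [20 a4 7e]
D4: mem[0x13..0x18] <- [17 cc 7b 13 a6 c0]
D5: mem[0x04..0x05] <- [a4 7e]
query mem[0x0a]=0x13, mem[0x1c]=0xcc, mem[0x08]=0xc0, mem[0x0d]=0x7b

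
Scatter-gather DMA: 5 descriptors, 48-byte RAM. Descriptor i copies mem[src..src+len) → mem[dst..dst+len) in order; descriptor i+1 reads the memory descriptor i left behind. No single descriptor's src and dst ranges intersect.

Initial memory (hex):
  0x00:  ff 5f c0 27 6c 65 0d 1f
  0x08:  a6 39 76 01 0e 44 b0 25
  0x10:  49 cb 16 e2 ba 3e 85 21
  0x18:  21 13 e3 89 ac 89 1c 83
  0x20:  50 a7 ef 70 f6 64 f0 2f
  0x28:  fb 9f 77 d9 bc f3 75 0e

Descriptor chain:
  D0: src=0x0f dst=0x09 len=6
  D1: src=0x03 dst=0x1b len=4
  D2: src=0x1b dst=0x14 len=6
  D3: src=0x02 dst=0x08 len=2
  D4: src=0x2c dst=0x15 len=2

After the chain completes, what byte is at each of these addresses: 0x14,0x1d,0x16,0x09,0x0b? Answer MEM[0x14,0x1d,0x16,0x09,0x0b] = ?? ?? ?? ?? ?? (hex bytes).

D0: mem[0x09..0x0e] <- [25 49 cb 16 e2 ba]
D1: mem[0x1b..0x1e] <- [27 6c 65 0d]
D2: mem[0x14..0x19] <- [27 6c 65 0d 83 50]
D3: mem[0x08..0x09] <- [c0 27]
D4: mem[0x15..0x16] <- [bc f3]
query mem[0x14]=0x27, mem[0x1d]=0x65, mem[0x16]=0xf3, mem[0x09]=0x27, mem[0x0b]=0xcb

MEM[0x14,0x1d,0x16,0x09,0x0b] = 27 65 f3 27 cb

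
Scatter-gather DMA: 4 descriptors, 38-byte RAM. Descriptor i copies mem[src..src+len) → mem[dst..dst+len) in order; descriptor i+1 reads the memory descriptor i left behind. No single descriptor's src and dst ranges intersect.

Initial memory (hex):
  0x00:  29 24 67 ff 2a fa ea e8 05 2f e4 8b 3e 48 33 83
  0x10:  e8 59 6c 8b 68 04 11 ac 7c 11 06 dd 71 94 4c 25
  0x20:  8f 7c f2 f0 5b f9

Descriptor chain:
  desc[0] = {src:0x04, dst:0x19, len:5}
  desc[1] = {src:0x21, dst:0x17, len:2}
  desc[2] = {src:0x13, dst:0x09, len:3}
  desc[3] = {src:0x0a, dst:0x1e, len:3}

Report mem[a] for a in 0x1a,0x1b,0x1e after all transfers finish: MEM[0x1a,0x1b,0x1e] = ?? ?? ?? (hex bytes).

MEM[0x1a,0x1b,0x1e] = fa ea 68

#0 dst[0x19+5] := {0x2a,0xfa,0xea,0xe8,0x05}
#1 dst[0x17+2] := {0x7c,0xf2}
#2 dst[0x09+3] := {0x8b,0x68,0x04}
#3 dst[0x1e+3] := {0x68,0x04,0x3e}
query mem[0x1a]=0xfa, mem[0x1b]=0xea, mem[0x1e]=0x68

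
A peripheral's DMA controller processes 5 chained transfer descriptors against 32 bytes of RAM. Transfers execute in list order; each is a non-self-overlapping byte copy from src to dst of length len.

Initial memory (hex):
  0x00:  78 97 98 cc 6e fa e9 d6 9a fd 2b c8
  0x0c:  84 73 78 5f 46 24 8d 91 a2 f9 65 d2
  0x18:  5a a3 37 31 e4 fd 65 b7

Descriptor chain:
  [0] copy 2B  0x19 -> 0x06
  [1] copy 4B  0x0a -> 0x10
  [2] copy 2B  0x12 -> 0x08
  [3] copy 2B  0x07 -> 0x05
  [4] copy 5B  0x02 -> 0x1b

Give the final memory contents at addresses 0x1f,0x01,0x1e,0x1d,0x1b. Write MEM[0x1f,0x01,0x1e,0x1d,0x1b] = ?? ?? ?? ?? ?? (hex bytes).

MEM[0x1f,0x01,0x1e,0x1d,0x1b] = 84 97 37 6e 98

#0 dst[0x06+2] := {0xa3,0x37}
#1 dst[0x10+4] := {0x2b,0xc8,0x84,0x73}
#2 dst[0x08+2] := {0x84,0x73}
#3 dst[0x05+2] := {0x37,0x84}
#4 dst[0x1b+5] := {0x98,0xcc,0x6e,0x37,0x84}
query mem[0x1f]=0x84, mem[0x01]=0x97, mem[0x1e]=0x37, mem[0x1d]=0x6e, mem[0x1b]=0x98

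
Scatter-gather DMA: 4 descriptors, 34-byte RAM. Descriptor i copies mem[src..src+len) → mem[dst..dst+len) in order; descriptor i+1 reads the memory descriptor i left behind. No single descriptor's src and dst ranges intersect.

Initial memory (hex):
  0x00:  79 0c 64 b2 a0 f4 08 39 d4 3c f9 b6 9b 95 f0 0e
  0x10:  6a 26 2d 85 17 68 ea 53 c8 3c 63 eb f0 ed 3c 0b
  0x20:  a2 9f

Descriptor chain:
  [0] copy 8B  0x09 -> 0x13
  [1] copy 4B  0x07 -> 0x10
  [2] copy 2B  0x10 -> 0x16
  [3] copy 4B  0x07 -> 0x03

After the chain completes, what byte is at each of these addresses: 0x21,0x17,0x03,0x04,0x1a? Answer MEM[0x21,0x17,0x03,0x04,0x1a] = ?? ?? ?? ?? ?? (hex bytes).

MEM[0x21,0x17,0x03,0x04,0x1a] = 9f d4 39 d4 6a

[0] 0x09->0x13 len=8 : 3c f9 b6 9b 95 f0 0e 6a
[1] 0x07->0x10 len=4 : 39 d4 3c f9
[2] 0x10->0x16 len=2 : 39 d4
[3] 0x07->0x03 len=4 : 39 d4 3c f9
query mem[0x21]=0x9f, mem[0x17]=0xd4, mem[0x03]=0x39, mem[0x04]=0xd4, mem[0x1a]=0x6a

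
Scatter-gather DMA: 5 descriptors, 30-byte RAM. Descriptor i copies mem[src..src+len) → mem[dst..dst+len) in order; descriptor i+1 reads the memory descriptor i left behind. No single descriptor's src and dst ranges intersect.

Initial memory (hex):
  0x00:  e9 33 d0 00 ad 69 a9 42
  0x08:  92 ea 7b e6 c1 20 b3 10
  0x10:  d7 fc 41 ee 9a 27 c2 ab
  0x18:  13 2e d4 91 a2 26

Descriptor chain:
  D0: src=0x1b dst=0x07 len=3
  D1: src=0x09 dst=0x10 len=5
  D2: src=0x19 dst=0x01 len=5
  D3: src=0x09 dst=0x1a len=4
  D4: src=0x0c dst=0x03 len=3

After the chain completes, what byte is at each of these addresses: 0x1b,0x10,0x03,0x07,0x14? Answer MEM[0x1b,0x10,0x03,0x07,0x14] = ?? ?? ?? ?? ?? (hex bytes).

MEM[0x1b,0x10,0x03,0x07,0x14] = 7b 26 c1 91 20

[0] 0x1b->0x07 len=3 : 91 a2 26
[1] 0x09->0x10 len=5 : 26 7b e6 c1 20
[2] 0x19->0x01 len=5 : 2e d4 91 a2 26
[3] 0x09->0x1a len=4 : 26 7b e6 c1
[4] 0x0c->0x03 len=3 : c1 20 b3
query mem[0x1b]=0x7b, mem[0x10]=0x26, mem[0x03]=0xc1, mem[0x07]=0x91, mem[0x14]=0x20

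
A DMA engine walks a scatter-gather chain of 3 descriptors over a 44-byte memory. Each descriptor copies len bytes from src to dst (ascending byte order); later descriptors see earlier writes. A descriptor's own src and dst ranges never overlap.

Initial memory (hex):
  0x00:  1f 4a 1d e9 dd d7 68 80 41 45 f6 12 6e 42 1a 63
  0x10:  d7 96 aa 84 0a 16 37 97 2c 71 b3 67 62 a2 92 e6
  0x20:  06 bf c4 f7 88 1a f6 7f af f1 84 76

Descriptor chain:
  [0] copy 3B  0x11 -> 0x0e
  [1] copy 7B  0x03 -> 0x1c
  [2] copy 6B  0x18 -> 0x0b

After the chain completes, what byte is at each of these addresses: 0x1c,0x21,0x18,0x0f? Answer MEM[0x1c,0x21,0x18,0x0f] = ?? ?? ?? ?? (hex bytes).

MEM[0x1c,0x21,0x18,0x0f] = e9 41 2c e9

D0: mem[0x0e..0x10] <- [96 aa 84]
D1: mem[0x1c..0x22] <- [e9 dd d7 68 80 41 45]
D2: mem[0x0b..0x10] <- [2c 71 b3 67 e9 dd]
query mem[0x1c]=0xe9, mem[0x21]=0x41, mem[0x18]=0x2c, mem[0x0f]=0xe9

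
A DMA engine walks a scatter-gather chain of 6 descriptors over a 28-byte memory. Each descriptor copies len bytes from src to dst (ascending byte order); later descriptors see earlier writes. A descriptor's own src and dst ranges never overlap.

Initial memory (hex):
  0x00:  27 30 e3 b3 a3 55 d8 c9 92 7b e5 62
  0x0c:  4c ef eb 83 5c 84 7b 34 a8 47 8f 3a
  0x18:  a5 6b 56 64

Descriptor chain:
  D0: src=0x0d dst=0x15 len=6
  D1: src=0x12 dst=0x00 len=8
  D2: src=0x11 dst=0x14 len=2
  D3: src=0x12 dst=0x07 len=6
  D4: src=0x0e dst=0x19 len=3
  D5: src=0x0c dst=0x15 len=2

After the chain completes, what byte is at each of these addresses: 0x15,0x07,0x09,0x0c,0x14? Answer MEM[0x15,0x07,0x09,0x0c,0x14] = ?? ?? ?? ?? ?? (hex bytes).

MEM[0x15,0x07,0x09,0x0c,0x14] = 83 7b 84 83 84

  after D0: wrote 6B at 0x15 = efeb835c847b
  after D1: wrote 8B at 0x00 = 7b34a8efeb835c84
  after D2: wrote 2B at 0x14 = 847b
  after D3: wrote 6B at 0x07 = 7b34847beb83
  after D4: wrote 3B at 0x19 = eb835c
  after D5: wrote 2B at 0x15 = 83ef
query mem[0x15]=0x83, mem[0x07]=0x7b, mem[0x09]=0x84, mem[0x0c]=0x83, mem[0x14]=0x84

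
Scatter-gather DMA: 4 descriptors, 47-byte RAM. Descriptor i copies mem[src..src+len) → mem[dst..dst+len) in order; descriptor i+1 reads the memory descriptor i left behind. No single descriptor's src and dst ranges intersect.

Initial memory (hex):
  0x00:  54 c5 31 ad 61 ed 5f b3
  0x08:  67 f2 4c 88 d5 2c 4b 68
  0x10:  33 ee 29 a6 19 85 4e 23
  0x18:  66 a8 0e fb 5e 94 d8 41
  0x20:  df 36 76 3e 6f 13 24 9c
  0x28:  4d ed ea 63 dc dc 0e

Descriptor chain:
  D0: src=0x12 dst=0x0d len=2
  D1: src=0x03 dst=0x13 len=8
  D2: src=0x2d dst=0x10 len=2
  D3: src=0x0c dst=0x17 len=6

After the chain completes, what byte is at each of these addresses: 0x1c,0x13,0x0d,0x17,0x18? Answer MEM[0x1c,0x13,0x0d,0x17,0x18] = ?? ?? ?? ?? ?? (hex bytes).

  after D0: wrote 2B at 0x0d = 29a6
  after D1: wrote 8B at 0x13 = ad61ed5fb367f24c
  after D2: wrote 2B at 0x10 = dc0e
  after D3: wrote 6B at 0x17 = d529a668dc0e
query mem[0x1c]=0x0e, mem[0x13]=0xad, mem[0x0d]=0x29, mem[0x17]=0xd5, mem[0x18]=0x29

MEM[0x1c,0x13,0x0d,0x17,0x18] = 0e ad 29 d5 29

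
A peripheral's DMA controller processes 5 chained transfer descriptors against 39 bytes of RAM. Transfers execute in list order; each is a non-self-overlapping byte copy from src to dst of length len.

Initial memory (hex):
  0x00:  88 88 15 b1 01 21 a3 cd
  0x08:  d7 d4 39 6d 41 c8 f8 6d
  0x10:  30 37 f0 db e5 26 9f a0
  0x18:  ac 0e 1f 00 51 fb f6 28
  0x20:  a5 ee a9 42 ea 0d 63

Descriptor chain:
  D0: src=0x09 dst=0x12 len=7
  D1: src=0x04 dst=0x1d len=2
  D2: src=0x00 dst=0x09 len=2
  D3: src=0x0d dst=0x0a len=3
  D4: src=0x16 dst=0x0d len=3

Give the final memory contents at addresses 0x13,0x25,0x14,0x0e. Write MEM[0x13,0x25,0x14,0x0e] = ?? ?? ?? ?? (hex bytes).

MEM[0x13,0x25,0x14,0x0e] = 39 0d 6d f8

D0: mem[0x12..0x18] <- [d4 39 6d 41 c8 f8 6d]
D1: mem[0x1d..0x1e] <- [01 21]
D2: mem[0x09..0x0a] <- [88 88]
D3: mem[0x0a..0x0c] <- [c8 f8 6d]
D4: mem[0x0d..0x0f] <- [c8 f8 6d]
query mem[0x13]=0x39, mem[0x25]=0x0d, mem[0x14]=0x6d, mem[0x0e]=0xf8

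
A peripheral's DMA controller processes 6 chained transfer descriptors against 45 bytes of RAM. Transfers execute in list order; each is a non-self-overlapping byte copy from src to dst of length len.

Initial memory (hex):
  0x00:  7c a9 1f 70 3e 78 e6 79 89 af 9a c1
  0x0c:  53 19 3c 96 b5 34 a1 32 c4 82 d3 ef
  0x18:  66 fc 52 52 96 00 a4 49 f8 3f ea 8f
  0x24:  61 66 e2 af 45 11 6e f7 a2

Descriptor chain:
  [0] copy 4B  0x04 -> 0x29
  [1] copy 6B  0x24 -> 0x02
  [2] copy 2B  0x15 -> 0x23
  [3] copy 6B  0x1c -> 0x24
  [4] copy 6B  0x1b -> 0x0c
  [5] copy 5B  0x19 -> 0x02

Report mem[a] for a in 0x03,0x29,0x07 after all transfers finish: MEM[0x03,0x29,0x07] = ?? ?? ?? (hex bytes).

MEM[0x03,0x29,0x07] = 52 3f 3e

  after D0: wrote 4B at 0x29 = 3e78e679
  after D1: wrote 6B at 0x02 = 6166e2af453e
  after D2: wrote 2B at 0x23 = 82d3
  after D3: wrote 6B at 0x24 = 9600a449f83f
  after D4: wrote 6B at 0x0c = 529600a449f8
  after D5: wrote 5B at 0x02 = fc52529600
query mem[0x03]=0x52, mem[0x29]=0x3f, mem[0x07]=0x3e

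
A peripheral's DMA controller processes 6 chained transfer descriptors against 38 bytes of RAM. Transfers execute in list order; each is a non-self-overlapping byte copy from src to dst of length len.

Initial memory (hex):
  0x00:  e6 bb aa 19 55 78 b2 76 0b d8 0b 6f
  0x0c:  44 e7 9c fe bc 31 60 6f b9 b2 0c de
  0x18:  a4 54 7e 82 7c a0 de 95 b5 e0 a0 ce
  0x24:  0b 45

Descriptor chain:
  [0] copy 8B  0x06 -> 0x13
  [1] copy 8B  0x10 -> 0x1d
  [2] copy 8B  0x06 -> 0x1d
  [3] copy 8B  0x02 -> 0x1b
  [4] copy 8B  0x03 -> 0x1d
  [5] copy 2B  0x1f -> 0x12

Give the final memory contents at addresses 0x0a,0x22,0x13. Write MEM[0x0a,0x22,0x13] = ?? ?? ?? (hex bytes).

D0: mem[0x13..0x1a] <- [b2 76 0b d8 0b 6f 44 e7]
D1: mem[0x1d..0x24] <- [bc 31 60 b2 76 0b d8 0b]
D2: mem[0x1d..0x24] <- [b2 76 0b d8 0b 6f 44 e7]
D3: mem[0x1b..0x22] <- [aa 19 55 78 b2 76 0b d8]
D4: mem[0x1d..0x24] <- [19 55 78 b2 76 0b d8 0b]
D5: mem[0x12..0x13] <- [78 b2]
query mem[0x0a]=0x0b, mem[0x22]=0x0b, mem[0x13]=0xb2

MEM[0x0a,0x22,0x13] = 0b 0b b2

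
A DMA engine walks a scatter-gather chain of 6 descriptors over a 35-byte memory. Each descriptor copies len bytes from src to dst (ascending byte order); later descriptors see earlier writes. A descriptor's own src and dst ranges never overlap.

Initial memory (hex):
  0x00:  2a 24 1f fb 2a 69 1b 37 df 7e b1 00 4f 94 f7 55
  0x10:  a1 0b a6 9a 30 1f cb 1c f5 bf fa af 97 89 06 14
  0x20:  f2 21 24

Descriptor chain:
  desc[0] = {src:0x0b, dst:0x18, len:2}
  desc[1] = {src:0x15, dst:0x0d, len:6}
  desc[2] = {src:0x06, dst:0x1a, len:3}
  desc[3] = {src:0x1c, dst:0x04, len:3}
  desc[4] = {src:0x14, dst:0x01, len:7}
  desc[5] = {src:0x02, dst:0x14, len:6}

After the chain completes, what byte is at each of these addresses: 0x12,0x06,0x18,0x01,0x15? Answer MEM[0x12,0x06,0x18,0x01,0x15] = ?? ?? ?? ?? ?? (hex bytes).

MEM[0x12,0x06,0x18,0x01,0x15] = fa 4f 4f 30 cb

#0 dst[0x18+2] := {0x00,0x4f}
#1 dst[0x0d+6] := {0x1f,0xcb,0x1c,0x00,0x4f,0xfa}
#2 dst[0x1a+3] := {0x1b,0x37,0xdf}
#3 dst[0x04+3] := {0xdf,0x89,0x06}
#4 dst[0x01+7] := {0x30,0x1f,0xcb,0x1c,0x00,0x4f,0x1b}
#5 dst[0x14+6] := {0x1f,0xcb,0x1c,0x00,0x4f,0x1b}
query mem[0x12]=0xfa, mem[0x06]=0x4f, mem[0x18]=0x4f, mem[0x01]=0x30, mem[0x15]=0xcb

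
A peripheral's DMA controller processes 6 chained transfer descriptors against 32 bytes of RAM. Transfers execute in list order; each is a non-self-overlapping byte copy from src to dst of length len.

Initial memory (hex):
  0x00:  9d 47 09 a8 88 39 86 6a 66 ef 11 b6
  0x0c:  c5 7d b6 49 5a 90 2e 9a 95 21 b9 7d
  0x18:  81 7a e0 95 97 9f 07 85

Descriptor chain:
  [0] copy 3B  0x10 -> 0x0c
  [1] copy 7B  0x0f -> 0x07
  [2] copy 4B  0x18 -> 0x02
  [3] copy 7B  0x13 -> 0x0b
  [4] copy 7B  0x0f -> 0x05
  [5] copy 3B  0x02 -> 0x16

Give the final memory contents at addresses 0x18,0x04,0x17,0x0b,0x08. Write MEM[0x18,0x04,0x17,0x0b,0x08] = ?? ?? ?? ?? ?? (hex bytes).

#0 dst[0x0c+3] := {0x5a,0x90,0x2e}
#1 dst[0x07+7] := {0x49,0x5a,0x90,0x2e,0x9a,0x95,0x21}
#2 dst[0x02+4] := {0x81,0x7a,0xe0,0x95}
#3 dst[0x0b+7] := {0x9a,0x95,0x21,0xb9,0x7d,0x81,0x7a}
#4 dst[0x05+7] := {0x7d,0x81,0x7a,0x2e,0x9a,0x95,0x21}
#5 dst[0x16+3] := {0x81,0x7a,0xe0}
query mem[0x18]=0xe0, mem[0x04]=0xe0, mem[0x17]=0x7a, mem[0x0b]=0x21, mem[0x08]=0x2e

MEM[0x18,0x04,0x17,0x0b,0x08] = e0 e0 7a 21 2e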